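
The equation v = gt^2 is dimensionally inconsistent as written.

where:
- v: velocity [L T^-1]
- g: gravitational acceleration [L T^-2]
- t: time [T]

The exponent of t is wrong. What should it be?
The exponent of t should be 1: v = gt

The LHS v has dimensions [L T^-1]; t has dimensions [T].
As written, the RHS gt^2 (exponent 2 on t) has dimensions [L], which does not match.
With exponent 1, the RHS gt has dimensions [L T^-1], matching the LHS.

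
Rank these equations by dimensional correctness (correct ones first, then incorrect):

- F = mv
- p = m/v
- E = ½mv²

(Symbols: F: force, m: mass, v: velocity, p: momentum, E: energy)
Dimensionally correct: E = ½mv²
Dimensionally incorrect: F = mv, p = m/v
Ordered (correct first, then incorrect): E = ½mv², F = mv, p = m/v

- F = mv: LHS [L M T^-2], RHS [L M T^-1] → incorrect ✗
- p = m/v: LHS [L M T^-1], RHS [L^-1 M T] → incorrect ✗
- E = ½mv²: LHS [L^2 M T^-2], RHS [L^2 M T^-2] → correct ✓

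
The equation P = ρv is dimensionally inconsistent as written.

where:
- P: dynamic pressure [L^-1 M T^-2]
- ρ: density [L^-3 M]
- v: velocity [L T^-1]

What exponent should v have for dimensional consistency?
The exponent of v should be 2: P = ρv^2

The LHS P has dimensions [L^-1 M T^-2]; v has dimensions [L T^-1].
As written, the RHS ρv (exponent 1 on v) has dimensions [L^-2 M T^-1], which does not match.
With exponent 2, the RHS ρv^2 has dimensions [L^-1 M T^-2], matching the LHS.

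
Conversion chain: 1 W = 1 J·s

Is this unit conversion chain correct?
The chain is incorrect (it contains an error).

Incorrect: Watt is J/s, not J·s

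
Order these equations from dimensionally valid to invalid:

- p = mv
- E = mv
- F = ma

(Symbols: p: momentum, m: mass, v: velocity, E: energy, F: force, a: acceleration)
Dimensionally correct: p = mv, F = ma
Dimensionally incorrect: E = mv
Ordered (correct first, then incorrect): p = mv, F = ma, E = mv

- p = mv: LHS [L M T^-1], RHS [L M T^-1] → correct ✓
- E = mv: LHS [L^2 M T^-2], RHS [L M T^-1] → incorrect ✗
- F = ma: LHS [L M T^-2], RHS [L M T^-2] → correct ✓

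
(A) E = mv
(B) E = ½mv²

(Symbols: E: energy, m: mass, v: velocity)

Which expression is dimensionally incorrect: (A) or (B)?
(A)

(A) E = mv: LHS [L^2 M T^-2], RHS [L M T^-1] ✗
(B) E = ½mv²: LHS [L^2 M T^-2], RHS [L^2 M T^-2] ✓

Expression (A) E = mv is dimensionally incorrect.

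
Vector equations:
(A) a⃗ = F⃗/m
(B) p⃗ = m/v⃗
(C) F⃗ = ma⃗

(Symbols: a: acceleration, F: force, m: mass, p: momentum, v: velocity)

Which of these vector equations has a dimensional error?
(B) p⃗ = m/v⃗

(A) a⃗ = F⃗/m: LHS [L T^-2], RHS [L T^-2] ✓ — force (vector) divided by mass (scalar)
(B) p⃗ = m/v⃗: LHS [L M T^-1], RHS [L^-1 M T] ✗ — momentum is mass times velocity; should be mv⃗ (and division by a vector is undefined)
(C) F⃗ = ma⃗: LHS [L M T^-2], RHS [L M T^-2] ✓ — Force and acceleration are vectors, mass is a scalar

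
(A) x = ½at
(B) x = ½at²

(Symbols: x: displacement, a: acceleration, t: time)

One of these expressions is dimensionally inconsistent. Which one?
(A)

(A) x = ½at: LHS [L], RHS [L T^-1] ✗
(B) x = ½at²: LHS [L], RHS [L] ✓

Expression (A) x = ½at is dimensionally incorrect.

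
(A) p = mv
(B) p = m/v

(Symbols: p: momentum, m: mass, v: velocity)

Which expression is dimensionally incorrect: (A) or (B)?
(B)

(A) p = mv: LHS [L M T^-1], RHS [L M T^-1] ✓
(B) p = m/v: LHS [L M T^-1], RHS [L^-1 M T] ✗

Expression (B) p = m/v is dimensionally incorrect.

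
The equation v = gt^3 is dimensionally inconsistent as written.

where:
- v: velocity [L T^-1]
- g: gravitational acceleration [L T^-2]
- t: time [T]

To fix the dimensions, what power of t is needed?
The exponent of t should be 1: v = gt

The LHS v has dimensions [L T^-1]; t has dimensions [T].
As written, the RHS gt^3 (exponent 3 on t) has dimensions [L T], which does not match.
With exponent 1, the RHS gt has dimensions [L T^-1], matching the LHS.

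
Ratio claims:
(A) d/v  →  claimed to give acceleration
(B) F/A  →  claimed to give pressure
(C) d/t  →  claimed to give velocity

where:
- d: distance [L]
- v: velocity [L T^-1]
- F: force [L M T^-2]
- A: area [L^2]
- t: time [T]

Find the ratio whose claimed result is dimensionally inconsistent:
(A) d/v does not give acceleration

(A) d/v: [T] ≠ acceleration [L T^-2] ✗
(B) F/A: [L^-1 M T^-2] = pressure [L^-1 M T^-2] ✓
(C) d/t: [L T^-1] = velocity [L T^-1] ✓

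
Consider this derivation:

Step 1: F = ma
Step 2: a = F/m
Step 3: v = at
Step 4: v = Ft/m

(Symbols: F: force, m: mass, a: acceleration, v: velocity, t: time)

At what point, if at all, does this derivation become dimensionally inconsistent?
No step introduces an error — all steps are dimensionally consistent.

Step 1: F = ma → LHS [L M T^-2], RHS [L M T^-2] ✓
Step 2: a = F/m → LHS [L T^-2], RHS [L T^-2] ✓
Step 3: v = at → LHS [L T^-1], RHS [L T^-1] ✓
Step 4: v = Ft/m → LHS [L T^-1], RHS [L T^-1] ✓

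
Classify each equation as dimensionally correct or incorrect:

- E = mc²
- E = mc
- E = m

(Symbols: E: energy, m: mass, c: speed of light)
Dimensionally correct: E = mc²
Dimensionally incorrect: E = mc, E = m
Ordered (correct first, then incorrect): E = mc², E = mc, E = m

- E = mc²: LHS [L^2 M T^-2], RHS [L^2 M T^-2] → correct ✓
- E = mc: LHS [L^2 M T^-2], RHS [L M T^-1] → incorrect ✗
- E = m: LHS [L^2 M T^-2], RHS [M] → incorrect ✗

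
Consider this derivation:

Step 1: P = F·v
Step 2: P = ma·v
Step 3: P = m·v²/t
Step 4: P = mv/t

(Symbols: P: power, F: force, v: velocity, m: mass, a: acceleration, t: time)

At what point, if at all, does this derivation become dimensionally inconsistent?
Step 4

Step 1: P = F·v → LHS [L^2 M T^-3], RHS [L^2 M T^-3] ✓
Step 2: P = ma·v → LHS [L^2 M T^-3], RHS [L^2 M T^-3] ✓
Step 3: P = m·v²/t → LHS [L^2 M T^-3], RHS [L^2 M T^-3] ✓
Step 4: P = mv/t → LHS [L^2 M T^-3], RHS [L M T^-2] ✗

The first dimensional inconsistency appears in step 4: P = mv/t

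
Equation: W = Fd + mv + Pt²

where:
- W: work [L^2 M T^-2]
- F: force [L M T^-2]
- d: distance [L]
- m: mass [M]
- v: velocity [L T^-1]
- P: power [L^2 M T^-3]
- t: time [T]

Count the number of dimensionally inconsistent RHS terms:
2

LHS W: [L^2 M T^-2]
- Fd: [L^2 M T^-2] ✓
- mv: [L M T^-1] ✗
- Pt²: [L^2 M T^-1] ✗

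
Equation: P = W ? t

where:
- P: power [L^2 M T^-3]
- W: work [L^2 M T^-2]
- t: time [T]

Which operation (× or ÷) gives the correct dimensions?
division (÷): P = W ÷ t

P [L^2 M T^-3]; W [L^2 M T^-2]; t [T].
W × t → [L^2 M T^-1] ✗
W ÷ t → [L^2 M T^-3] ✓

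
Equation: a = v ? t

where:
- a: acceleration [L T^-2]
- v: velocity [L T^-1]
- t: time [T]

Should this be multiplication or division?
division (÷): a = v ÷ t

a [L T^-2]; v [L T^-1]; t [T].
v × t → [L] ✗
v ÷ t → [L T^-2] ✓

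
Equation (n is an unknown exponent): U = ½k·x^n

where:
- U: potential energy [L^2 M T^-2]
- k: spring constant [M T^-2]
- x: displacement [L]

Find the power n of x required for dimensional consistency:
n = 2

U has dimensions [L^2 M T^-2]; x has dimensions [L].
The rest of the RHS has dimensions [M T^-2], so x^n must supply [L^2].
With n = 2: ½k·x^2 has dimensions [L^2 M T^-2], matching the LHS ✓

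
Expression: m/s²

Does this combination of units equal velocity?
No

The expression m/s² has dimensions [L T^-2], but velocity has dimensions [L T^-1].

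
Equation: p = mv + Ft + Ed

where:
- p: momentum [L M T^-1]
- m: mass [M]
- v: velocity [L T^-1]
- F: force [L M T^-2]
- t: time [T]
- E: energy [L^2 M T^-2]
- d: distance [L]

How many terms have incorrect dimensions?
1

LHS p: [L M T^-1]
- mv: [L M T^-1] ✓
- Ft: [L M T^-1] ✓
- Ed: [L^3 M T^-2] ✗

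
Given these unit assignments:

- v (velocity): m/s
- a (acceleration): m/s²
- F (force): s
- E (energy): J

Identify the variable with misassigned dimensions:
F

The variable F (force) should have units N, not s.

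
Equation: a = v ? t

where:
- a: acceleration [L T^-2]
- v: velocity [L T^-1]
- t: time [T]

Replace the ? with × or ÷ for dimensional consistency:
division (÷): a = v ÷ t

a [L T^-2]; v [L T^-1]; t [T].
v × t → [L] ✗
v ÷ t → [L T^-2] ✓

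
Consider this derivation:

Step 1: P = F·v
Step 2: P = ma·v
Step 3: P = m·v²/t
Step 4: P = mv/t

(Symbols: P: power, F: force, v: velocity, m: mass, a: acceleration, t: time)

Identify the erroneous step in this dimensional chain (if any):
Step 4

Step 1: P = F·v → LHS [L^2 M T^-3], RHS [L^2 M T^-3] ✓
Step 2: P = ma·v → LHS [L^2 M T^-3], RHS [L^2 M T^-3] ✓
Step 3: P = m·v²/t → LHS [L^2 M T^-3], RHS [L^2 M T^-3] ✓
Step 4: P = mv/t → LHS [L^2 M T^-3], RHS [L M T^-2] ✗

The first dimensional inconsistency appears in step 4: P = mv/t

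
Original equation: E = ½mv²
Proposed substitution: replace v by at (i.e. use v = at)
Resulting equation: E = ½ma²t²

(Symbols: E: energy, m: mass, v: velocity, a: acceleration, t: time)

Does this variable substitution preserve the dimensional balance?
Yes

[v] = [L T^-1] and [at] = [L T^-1]. These match, so the substitution replaces a quantity by one of the same dimensions and the result E = ½ma²t² has LHS [L^2 M T^-2] vs RHS [L^2 M T^-2] — still consistent.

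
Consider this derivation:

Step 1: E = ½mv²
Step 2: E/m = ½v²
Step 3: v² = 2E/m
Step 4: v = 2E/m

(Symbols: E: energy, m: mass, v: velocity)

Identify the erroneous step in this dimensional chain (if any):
Step 4

Step 1: E = ½mv² → LHS [L^2 M T^-2], RHS [L^2 M T^-2] ✓
Step 2: E/m = ½v² → LHS [L^2 T^-2], RHS [L^2 T^-2] ✓
Step 3: v² = 2E/m → LHS [L^2 T^-2], RHS [L^2 T^-2] ✓
Step 4: v = 2E/m → LHS [L T^-1], RHS [L^2 T^-2] ✗

The first dimensional inconsistency appears in step 4: v = 2E/m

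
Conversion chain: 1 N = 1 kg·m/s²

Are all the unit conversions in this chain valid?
The chain is correct (no errors).

Correct: Newton is defined as kg·m/s²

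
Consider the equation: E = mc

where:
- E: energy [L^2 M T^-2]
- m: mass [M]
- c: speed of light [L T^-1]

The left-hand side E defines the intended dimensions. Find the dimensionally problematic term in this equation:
The right-hand side term mc

E has dimensions [L^2 M T^-2], but mc has dimensions [L M T^-1], so the term mc is dimensionally wrong for E.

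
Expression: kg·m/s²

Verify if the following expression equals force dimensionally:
Yes

The expression kg·m/s² has dimensions [L M T^-2], which is exactly force [L M T^-2].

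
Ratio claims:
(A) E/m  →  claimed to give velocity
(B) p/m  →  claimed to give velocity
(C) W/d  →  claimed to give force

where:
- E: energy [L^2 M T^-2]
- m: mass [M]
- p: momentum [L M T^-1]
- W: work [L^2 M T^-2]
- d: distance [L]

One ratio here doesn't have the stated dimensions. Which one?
(A) E/m does not give velocity

(A) E/m: [L^2 T^-2] ≠ velocity [L T^-1] ✗
(B) p/m: [L T^-1] = velocity [L T^-1] ✓
(C) W/d: [L M T^-2] = force [L M T^-2] ✓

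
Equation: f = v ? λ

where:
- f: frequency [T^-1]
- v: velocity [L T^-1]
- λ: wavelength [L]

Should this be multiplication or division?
division (÷): f = v ÷ λ

f [T^-1]; v [L T^-1]; λ [L].
v × λ → [L^2 T^-1] ✗
v ÷ λ → [T^-1] ✓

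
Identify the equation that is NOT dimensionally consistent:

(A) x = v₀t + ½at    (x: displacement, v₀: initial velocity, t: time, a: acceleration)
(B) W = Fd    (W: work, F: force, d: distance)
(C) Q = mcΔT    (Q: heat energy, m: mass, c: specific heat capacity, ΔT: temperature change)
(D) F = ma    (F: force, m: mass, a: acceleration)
(A) x = v₀t + ½at

The equation (A) x = v₀t + ½at is dimensionally incorrect.

LHS (x): [L]
RHS terms:
  - v₀t: [L] ✓
  - ½at: [L T^-1] ✗ (does not match LHS)

The dimensions do not match. The other three equations balance.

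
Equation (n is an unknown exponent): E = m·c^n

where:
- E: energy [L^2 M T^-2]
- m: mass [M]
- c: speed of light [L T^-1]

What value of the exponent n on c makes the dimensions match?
n = 2

E has dimensions [L^2 M T^-2]; c has dimensions [L T^-1].
The rest of the RHS has dimensions [M], so c^n must supply [L^2 T^-2].
With n = 2: m·c^2 has dimensions [L^2 M T^-2], matching the LHS ✓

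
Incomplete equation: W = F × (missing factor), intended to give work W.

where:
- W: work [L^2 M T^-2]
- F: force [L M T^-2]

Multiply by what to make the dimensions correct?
d (distance), dimensions [L]

W has dimensions [L^2 M T^-2] and F has dimensions [L M T^-2].
The missing factor must have dimensions [L^2 M T^-2] / [L M T^-2] = [L], i.e. distance (d).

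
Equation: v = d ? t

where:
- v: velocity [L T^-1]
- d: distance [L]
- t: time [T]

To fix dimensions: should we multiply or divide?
division (÷): v = d ÷ t

v [L T^-1]; d [L]; t [T].
d × t → [L T] ✗
d ÷ t → [L T^-1] ✓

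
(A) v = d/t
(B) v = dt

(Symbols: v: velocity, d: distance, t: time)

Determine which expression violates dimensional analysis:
(B)

(A) v = d/t: LHS [L T^-1], RHS [L T^-1] ✓
(B) v = dt: LHS [L T^-1], RHS [L T] ✗

Expression (B) v = dt is dimensionally incorrect.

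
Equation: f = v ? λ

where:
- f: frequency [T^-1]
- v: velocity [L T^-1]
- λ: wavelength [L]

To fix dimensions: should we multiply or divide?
division (÷): f = v ÷ λ

f [T^-1]; v [L T^-1]; λ [L].
v × λ → [L^2 T^-1] ✗
v ÷ λ → [T^-1] ✓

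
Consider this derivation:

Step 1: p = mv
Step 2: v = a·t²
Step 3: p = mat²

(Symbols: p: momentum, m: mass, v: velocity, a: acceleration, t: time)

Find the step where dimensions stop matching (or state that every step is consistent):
Step 2

Step 1: p = mv → LHS [L M T^-1], RHS [L M T^-1] ✓
Step 2: v = a·t² → LHS [L T^-1], RHS [L] ✗

The first dimensional inconsistency appears in step 2: v = a·t²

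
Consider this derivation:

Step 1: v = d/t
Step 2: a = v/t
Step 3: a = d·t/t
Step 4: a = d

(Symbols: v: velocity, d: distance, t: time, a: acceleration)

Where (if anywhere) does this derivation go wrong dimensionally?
Step 3

Step 1: v = d/t → LHS [L T^-1], RHS [L T^-1] ✓
Step 2: a = v/t → LHS [L T^-2], RHS [L T^-2] ✓
Step 3: a = d·t/t → LHS [L T^-2], RHS [L] ✗

The first dimensional inconsistency appears in step 3: a = d·t/t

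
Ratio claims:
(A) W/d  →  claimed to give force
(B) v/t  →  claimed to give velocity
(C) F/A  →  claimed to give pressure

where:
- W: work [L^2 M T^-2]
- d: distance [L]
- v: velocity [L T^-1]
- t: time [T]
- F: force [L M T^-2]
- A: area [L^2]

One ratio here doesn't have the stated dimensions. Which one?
(B) v/t does not give velocity

(A) W/d: [L M T^-2] = force [L M T^-2] ✓
(B) v/t: [L T^-2] ≠ velocity [L T^-1] ✗
(C) F/A: [L^-1 M T^-2] = pressure [L^-1 M T^-2] ✓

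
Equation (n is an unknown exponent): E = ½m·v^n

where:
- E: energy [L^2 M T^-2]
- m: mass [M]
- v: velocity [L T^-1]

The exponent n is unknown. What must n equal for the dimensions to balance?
n = 2

E has dimensions [L^2 M T^-2]; v has dimensions [L T^-1].
The rest of the RHS has dimensions [M], so v^n must supply [L^2 T^-2].
With n = 2: ½m·v^2 has dimensions [L^2 M T^-2], matching the LHS ✓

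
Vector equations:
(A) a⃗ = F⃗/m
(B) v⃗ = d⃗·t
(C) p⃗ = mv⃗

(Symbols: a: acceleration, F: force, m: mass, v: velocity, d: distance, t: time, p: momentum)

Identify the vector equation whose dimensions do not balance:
(B) v⃗ = d⃗·t

(A) a⃗ = F⃗/m: LHS [L T^-2], RHS [L T^-2] ✓ — force (vector) divided by mass (scalar)
(B) v⃗ = d⃗·t: LHS [L T^-1], RHS [L T] ✗ — velocity is displacement per time; should be d⃗/t
(C) p⃗ = mv⃗: LHS [L M T^-1], RHS [L M T^-1] ✓ — mass (scalar) times velocity (vector)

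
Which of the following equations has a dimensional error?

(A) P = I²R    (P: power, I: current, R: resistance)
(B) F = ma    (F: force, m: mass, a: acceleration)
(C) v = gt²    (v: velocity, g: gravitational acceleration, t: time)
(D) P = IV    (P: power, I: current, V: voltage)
(C) v = gt²

The equation (C) v = gt² is dimensionally incorrect.

LHS (v): [L T^-1]
RHS (gt²): [L] ✗

The dimensions do not match. The other three equations balance.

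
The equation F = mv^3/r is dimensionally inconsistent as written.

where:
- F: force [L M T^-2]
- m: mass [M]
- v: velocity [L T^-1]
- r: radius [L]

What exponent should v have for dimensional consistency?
The exponent of v should be 2: F = mv^2/r

The LHS F has dimensions [L M T^-2]; v has dimensions [L T^-1].
As written, the RHS mv^3/r (exponent 3 on v) has dimensions [L^2 M T^-3], which does not match.
With exponent 2, the RHS mv^2/r has dimensions [L M T^-2], matching the LHS.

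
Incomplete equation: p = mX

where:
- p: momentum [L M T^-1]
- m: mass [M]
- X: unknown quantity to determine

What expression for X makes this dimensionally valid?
X = v (velocity), dimensions [L T^-1]

p has dimensions [L M T^-1]; the rest of the RHS (m) has dimensions [M].
So X must have dimensions [L T^-1] — X = v (velocity).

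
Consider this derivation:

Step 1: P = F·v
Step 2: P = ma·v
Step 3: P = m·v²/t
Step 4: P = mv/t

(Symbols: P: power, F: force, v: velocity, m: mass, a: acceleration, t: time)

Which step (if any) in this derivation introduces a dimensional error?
Step 4

Step 1: P = F·v → LHS [L^2 M T^-3], RHS [L^2 M T^-3] ✓
Step 2: P = ma·v → LHS [L^2 M T^-3], RHS [L^2 M T^-3] ✓
Step 3: P = m·v²/t → LHS [L^2 M T^-3], RHS [L^2 M T^-3] ✓
Step 4: P = mv/t → LHS [L^2 M T^-3], RHS [L M T^-2] ✗

The first dimensional inconsistency appears in step 4: P = mv/t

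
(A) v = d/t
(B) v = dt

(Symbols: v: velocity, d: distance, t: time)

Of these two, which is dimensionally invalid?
(B)

(A) v = d/t: LHS [L T^-1], RHS [L T^-1] ✓
(B) v = dt: LHS [L T^-1], RHS [L T] ✗

Expression (B) v = dt is dimensionally incorrect.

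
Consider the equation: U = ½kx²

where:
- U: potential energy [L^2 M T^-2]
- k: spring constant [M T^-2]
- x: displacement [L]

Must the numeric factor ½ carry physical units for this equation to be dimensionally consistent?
No

U has dimensions [L^2 M T^-2] and kx² already has dimensions [L^2 M T^-2], so the equation balances without ½ contributing any dimensions. ½ is a pure (dimensionless) number; changing or removing it would not affect dimensional consistency.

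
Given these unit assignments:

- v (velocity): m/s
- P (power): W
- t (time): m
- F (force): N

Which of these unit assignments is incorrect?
t

The variable t (time) should have units s, not m.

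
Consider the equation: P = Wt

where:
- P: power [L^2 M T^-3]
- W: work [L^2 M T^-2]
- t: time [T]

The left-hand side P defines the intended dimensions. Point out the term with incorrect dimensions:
The right-hand side term Wt

P has dimensions [L^2 M T^-3], but Wt has dimensions [L^2 M T^-1], so the term Wt is dimensionally wrong for P.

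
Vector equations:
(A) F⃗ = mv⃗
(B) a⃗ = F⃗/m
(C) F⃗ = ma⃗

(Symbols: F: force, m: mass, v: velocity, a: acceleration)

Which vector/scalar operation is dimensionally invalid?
(A) F⃗ = mv⃗

(A) F⃗ = mv⃗: LHS [L M T^-2], RHS [L M T^-1] ✗ — mass times velocity is momentum, not force; should be ma⃗
(B) a⃗ = F⃗/m: LHS [L T^-2], RHS [L T^-2] ✓ — force (vector) divided by mass (scalar)
(C) F⃗ = ma⃗: LHS [L M T^-2], RHS [L M T^-2] ✓ — Force and acceleration are vectors, mass is a scalar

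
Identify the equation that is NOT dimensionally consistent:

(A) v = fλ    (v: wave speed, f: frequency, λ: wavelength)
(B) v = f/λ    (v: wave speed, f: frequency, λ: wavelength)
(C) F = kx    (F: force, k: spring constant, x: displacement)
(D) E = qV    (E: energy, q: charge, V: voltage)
(B) v = f/λ

The equation (B) v = f/λ is dimensionally incorrect.

LHS (v): [L T^-1]
RHS (f/λ): [L^-1 T^-1] ✗

The dimensions do not match. The other three equations balance.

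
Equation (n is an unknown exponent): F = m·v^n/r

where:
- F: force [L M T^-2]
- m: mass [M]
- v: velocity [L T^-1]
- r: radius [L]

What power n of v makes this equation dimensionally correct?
n = 2

F has dimensions [L M T^-2]; v has dimensions [L T^-1].
The rest of the RHS has dimensions [L^-1 M], so v^n must supply [L^2 T^-2].
With n = 2: m·v^2/r has dimensions [L M T^-2], matching the LHS ✓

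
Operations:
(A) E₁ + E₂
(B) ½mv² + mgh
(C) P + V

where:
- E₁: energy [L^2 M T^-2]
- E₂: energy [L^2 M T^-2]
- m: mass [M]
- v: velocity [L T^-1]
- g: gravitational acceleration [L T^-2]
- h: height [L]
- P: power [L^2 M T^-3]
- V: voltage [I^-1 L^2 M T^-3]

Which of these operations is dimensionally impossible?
(C) P + V

(A) E₁ + E₂: E₁ [L^2 M T^-2] and E₂ [L^2 M T^-2] — same dimensions ✓
(B) ½mv² + mgh: ½mv² [L^2 M T^-2] and mgh [L^2 M T^-2] — same dimensions ✓
(C) P + V: P [L^2 M T^-3] and V [I^-1 L^2 M T^-3] — different dimensions cannot be added/subtracted ✗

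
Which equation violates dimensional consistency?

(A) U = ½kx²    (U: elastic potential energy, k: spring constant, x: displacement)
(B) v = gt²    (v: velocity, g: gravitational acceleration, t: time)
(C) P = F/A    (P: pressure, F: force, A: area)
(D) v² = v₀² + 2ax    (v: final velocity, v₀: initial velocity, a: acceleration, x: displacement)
(B) v = gt²

The equation (B) v = gt² is dimensionally incorrect.

LHS (v): [L T^-1]
RHS (gt²): [L] ✗

The dimensions do not match. The other three equations balance.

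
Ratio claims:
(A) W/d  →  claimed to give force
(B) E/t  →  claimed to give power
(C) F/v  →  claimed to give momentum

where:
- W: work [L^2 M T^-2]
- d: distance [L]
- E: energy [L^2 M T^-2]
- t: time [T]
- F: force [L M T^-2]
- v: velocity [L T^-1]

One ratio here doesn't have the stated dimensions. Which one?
(C) F/v does not give momentum

(A) W/d: [L M T^-2] = force [L M T^-2] ✓
(B) E/t: [L^2 M T^-3] = power [L^2 M T^-3] ✓
(C) F/v: [M T^-1] ≠ momentum [L M T^-1] ✗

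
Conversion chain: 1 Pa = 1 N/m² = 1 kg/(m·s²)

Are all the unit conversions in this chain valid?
The chain is correct (no errors).

Correct: Pascal is Newton per square meter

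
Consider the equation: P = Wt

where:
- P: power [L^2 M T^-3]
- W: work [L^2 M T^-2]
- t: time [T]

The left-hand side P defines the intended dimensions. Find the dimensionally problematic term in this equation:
The right-hand side term Wt

P has dimensions [L^2 M T^-3], but Wt has dimensions [L^2 M T^-1], so the term Wt is dimensionally wrong for P.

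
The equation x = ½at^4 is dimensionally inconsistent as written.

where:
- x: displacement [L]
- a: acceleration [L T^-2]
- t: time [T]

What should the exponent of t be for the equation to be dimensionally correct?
The exponent of t should be 2: x = ½at^2

The LHS x has dimensions [L]; t has dimensions [T].
As written, the RHS ½at^4 (exponent 4 on t) has dimensions [L T^2], which does not match.
With exponent 2, the RHS ½at^2 has dimensions [L], matching the LHS.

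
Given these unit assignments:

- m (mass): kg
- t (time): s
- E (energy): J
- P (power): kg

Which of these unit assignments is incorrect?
P

The variable P (power) should have units W, not kg.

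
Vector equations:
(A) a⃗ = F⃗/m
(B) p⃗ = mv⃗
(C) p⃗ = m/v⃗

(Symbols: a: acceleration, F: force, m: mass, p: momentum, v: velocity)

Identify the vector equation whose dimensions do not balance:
(C) p⃗ = m/v⃗

(A) a⃗ = F⃗/m: LHS [L T^-2], RHS [L T^-2] ✓ — force (vector) divided by mass (scalar)
(B) p⃗ = mv⃗: LHS [L M T^-1], RHS [L M T^-1] ✓ — mass (scalar) times velocity (vector)
(C) p⃗ = m/v⃗: LHS [L M T^-1], RHS [L^-1 M T] ✗ — momentum is mass times velocity; should be mv⃗ (and division by a vector is undefined)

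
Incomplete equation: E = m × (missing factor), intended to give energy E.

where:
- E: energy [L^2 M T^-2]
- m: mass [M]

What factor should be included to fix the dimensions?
v² (velocity squared), dimensions [L^2 T^-2]

E has dimensions [L^2 M T^-2] and m has dimensions [M].
The missing factor must have dimensions [L^2 M T^-2] / [M] = [L^2 T^-2], i.e. velocity squared (v²).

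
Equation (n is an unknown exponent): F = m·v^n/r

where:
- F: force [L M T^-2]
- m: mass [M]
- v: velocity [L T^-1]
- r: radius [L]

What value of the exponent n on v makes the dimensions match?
n = 2

F has dimensions [L M T^-2]; v has dimensions [L T^-1].
The rest of the RHS has dimensions [L^-1 M], so v^n must supply [L^2 T^-2].
With n = 2: m·v^2/r has dimensions [L M T^-2], matching the LHS ✓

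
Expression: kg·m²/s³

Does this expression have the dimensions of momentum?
No

The expression kg·m²/s³ has dimensions [L^2 M T^-3], but momentum has dimensions [L M T^-1].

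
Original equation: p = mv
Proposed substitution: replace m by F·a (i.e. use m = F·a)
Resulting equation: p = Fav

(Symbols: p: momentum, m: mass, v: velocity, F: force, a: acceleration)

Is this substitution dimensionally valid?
No

[m] = [M] and [F·a] = [L^2 M T^-4]. These differ, so the substitution replaces a quantity by one of different dimensions and the result p = Fav has LHS [L M T^-1] vs RHS [L^3 M T^-5] — inconsistent.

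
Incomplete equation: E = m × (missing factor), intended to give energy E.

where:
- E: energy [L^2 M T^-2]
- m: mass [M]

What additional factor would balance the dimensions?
v² (velocity squared), dimensions [L^2 T^-2]

E has dimensions [L^2 M T^-2] and m has dimensions [M].
The missing factor must have dimensions [L^2 M T^-2] / [M] = [L^2 T^-2], i.e. velocity squared (v²).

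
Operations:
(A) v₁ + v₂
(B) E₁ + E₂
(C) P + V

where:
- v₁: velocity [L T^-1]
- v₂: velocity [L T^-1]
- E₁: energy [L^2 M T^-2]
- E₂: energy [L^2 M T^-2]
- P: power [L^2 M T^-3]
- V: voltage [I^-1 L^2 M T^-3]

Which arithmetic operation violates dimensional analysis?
(C) P + V

(A) v₁ + v₂: v₁ [L T^-1] and v₂ [L T^-1] — same dimensions ✓
(B) E₁ + E₂: E₁ [L^2 M T^-2] and E₂ [L^2 M T^-2] — same dimensions ✓
(C) P + V: P [L^2 M T^-3] and V [I^-1 L^2 M T^-3] — different dimensions cannot be added/subtracted ✗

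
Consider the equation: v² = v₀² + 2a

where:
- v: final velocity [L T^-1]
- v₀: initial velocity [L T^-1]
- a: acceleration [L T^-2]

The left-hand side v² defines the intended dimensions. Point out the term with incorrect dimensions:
The term 2a

Checking each RHS term against the LHS:
- v₀²: [L^2 T^-2] — matches v² [L^2 T^-2] ✓
- 2a: [L T^-2] — does NOT match v² [L^2 T^-2] ✗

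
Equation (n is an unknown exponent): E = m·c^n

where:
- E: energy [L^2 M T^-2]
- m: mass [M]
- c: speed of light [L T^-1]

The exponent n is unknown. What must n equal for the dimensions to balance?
n = 2

E has dimensions [L^2 M T^-2]; c has dimensions [L T^-1].
The rest of the RHS has dimensions [M], so c^n must supply [L^2 T^-2].
With n = 2: m·c^2 has dimensions [L^2 M T^-2], matching the LHS ✓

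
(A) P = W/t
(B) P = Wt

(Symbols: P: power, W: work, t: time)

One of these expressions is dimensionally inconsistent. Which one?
(B)

(A) P = W/t: LHS [L^2 M T^-3], RHS [L^2 M T^-3] ✓
(B) P = Wt: LHS [L^2 M T^-3], RHS [L^2 M T^-1] ✗

Expression (B) P = Wt is dimensionally incorrect.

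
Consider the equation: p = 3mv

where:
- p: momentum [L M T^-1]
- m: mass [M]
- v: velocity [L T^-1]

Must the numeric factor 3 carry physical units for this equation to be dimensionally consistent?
No

p has dimensions [L M T^-1] and mv already has dimensions [L M T^-1], so the equation balances without 3 contributing any dimensions. 3 is a pure (dimensionless) number; changing or removing it would not affect dimensional consistency.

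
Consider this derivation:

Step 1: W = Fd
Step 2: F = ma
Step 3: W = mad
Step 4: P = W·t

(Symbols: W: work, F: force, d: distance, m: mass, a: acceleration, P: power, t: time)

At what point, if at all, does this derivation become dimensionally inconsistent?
Step 4

Step 1: W = Fd → LHS [L^2 M T^-2], RHS [L^2 M T^-2] ✓
Step 2: F = ma → LHS [L M T^-2], RHS [L M T^-2] ✓
Step 3: W = mad → LHS [L^2 M T^-2], RHS [L^2 M T^-2] ✓
Step 4: P = W·t → LHS [L^2 M T^-3], RHS [L^2 M T^-1] ✗

The first dimensional inconsistency appears in step 4: P = W·t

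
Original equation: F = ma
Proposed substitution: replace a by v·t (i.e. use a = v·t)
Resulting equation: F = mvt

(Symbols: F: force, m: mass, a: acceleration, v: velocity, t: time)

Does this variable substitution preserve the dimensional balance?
No

[a] = [L T^-2] and [v·t] = [L]. These differ, so the substitution replaces a quantity by one of different dimensions and the result F = mvt has LHS [L M T^-2] vs RHS [L M] — inconsistent.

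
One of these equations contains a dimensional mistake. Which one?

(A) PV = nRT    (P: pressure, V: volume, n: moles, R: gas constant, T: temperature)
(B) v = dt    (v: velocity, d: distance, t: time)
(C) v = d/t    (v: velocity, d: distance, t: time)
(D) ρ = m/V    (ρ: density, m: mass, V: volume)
(B) v = dt

The equation (B) v = dt is dimensionally incorrect.

LHS (v): [L T^-1]
RHS (dt): [L T] ✗

The dimensions do not match. The other three equations balance.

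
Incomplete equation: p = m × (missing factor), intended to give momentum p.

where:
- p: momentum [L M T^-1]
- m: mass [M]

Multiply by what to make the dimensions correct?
v (velocity), dimensions [L T^-1]

p has dimensions [L M T^-1] and m has dimensions [M].
The missing factor must have dimensions [L M T^-1] / [M] = [L T^-1], i.e. velocity (v).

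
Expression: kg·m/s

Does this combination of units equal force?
No

The expression kg·m/s has dimensions [L M T^-1], but force has dimensions [L M T^-2].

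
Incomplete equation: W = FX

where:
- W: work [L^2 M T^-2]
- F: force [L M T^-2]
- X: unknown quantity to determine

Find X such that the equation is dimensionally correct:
X = d (distance), dimensions [L]

W has dimensions [L^2 M T^-2]; the rest of the RHS (F) has dimensions [L M T^-2].
So X must have dimensions [L] — X = d (distance).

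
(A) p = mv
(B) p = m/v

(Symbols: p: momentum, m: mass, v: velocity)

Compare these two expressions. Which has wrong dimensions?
(B)

(A) p = mv: LHS [L M T^-1], RHS [L M T^-1] ✓
(B) p = m/v: LHS [L M T^-1], RHS [L^-1 M T] ✗

Expression (B) p = m/v is dimensionally incorrect.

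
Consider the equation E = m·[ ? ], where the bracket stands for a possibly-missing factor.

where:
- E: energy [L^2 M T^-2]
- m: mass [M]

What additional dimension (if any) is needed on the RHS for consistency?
[L^2 T^-2] — velocity squared (e.g. v²)

E has dimensions [L^2 M T^-2]; m has dimensions [M].
The bracketed factor must supply [L^2 M T^-2] / [M] = [L^2 T^-2].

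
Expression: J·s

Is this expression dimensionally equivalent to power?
No

The expression J·s has dimensions [L^2 M T^-1], but power has dimensions [L^2 M T^-3].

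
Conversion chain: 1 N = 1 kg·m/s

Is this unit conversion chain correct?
The chain is incorrect (it contains an error).

Incorrect: Newton is kg·m/s², not kg·m/s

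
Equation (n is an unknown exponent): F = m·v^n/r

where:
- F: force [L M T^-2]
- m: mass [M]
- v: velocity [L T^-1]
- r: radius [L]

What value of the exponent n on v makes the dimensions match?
n = 2

F has dimensions [L M T^-2]; v has dimensions [L T^-1].
The rest of the RHS has dimensions [L^-1 M], so v^n must supply [L^2 T^-2].
With n = 2: m·v^2/r has dimensions [L M T^-2], matching the LHS ✓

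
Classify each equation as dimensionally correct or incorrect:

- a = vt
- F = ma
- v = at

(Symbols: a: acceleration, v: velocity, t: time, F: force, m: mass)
Dimensionally correct: F = ma, v = at
Dimensionally incorrect: a = vt
Ordered (correct first, then incorrect): F = ma, v = at, a = vt

- a = vt: LHS [L T^-2], RHS [L] → incorrect ✗
- F = ma: LHS [L M T^-2], RHS [L M T^-2] → correct ✓
- v = at: LHS [L T^-1], RHS [L T^-1] → correct ✓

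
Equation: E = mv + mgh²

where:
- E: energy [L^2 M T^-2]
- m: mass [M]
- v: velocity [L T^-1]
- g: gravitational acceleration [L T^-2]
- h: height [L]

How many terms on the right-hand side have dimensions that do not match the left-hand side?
2

LHS E: [L^2 M T^-2]
- mv: [L M T^-1] ✗
- mgh²: [L^3 M T^-2] ✗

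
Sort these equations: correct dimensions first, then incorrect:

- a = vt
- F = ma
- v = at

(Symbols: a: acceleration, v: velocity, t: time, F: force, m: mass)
Dimensionally correct: F = ma, v = at
Dimensionally incorrect: a = vt
Ordered (correct first, then incorrect): F = ma, v = at, a = vt

- a = vt: LHS [L T^-2], RHS [L] → incorrect ✗
- F = ma: LHS [L M T^-2], RHS [L M T^-2] → correct ✓
- v = at: LHS [L T^-1], RHS [L T^-1] → correct ✓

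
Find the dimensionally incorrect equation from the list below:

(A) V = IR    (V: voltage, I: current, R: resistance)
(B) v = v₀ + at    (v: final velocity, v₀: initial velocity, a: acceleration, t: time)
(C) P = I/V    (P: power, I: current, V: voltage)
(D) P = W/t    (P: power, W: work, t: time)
(C) P = I/V

The equation (C) P = I/V is dimensionally incorrect.

LHS (P): [L^2 M T^-3]
RHS (I/V): [I^2 L^-2 M^-1 T^3] ✗

The dimensions do not match. The other three equations balance.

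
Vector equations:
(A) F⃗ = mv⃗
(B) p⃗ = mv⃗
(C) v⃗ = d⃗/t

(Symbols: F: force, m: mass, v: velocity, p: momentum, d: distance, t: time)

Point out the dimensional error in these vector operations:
(A) F⃗ = mv⃗

(A) F⃗ = mv⃗: LHS [L M T^-2], RHS [L M T^-1] ✗ — mass times velocity is momentum, not force; should be ma⃗
(B) p⃗ = mv⃗: LHS [L M T^-1], RHS [L M T^-1] ✓ — mass (scalar) times velocity (vector)
(C) v⃗ = d⃗/t: LHS [L T^-1], RHS [L T^-1] ✓ — displacement (vector) divided by time (scalar)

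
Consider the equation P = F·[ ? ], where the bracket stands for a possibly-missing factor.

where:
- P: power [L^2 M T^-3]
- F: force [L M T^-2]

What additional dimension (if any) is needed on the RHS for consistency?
[L T^-1] — velocity (e.g. v)

P has dimensions [L^2 M T^-3]; F has dimensions [L M T^-2].
The bracketed factor must supply [L^2 M T^-3] / [L M T^-2] = [L T^-1].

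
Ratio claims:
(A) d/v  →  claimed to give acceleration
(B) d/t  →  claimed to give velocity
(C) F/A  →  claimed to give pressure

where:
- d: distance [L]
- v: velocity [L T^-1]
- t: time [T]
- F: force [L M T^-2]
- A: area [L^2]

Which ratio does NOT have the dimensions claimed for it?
(A) d/v does not give acceleration

(A) d/v: [T] ≠ acceleration [L T^-2] ✗
(B) d/t: [L T^-1] = velocity [L T^-1] ✓
(C) F/A: [L^-1 M T^-2] = pressure [L^-1 M T^-2] ✓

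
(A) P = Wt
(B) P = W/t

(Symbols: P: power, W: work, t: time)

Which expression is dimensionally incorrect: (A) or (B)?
(A)

(A) P = Wt: LHS [L^2 M T^-3], RHS [L^2 M T^-1] ✗
(B) P = W/t: LHS [L^2 M T^-3], RHS [L^2 M T^-3] ✓

Expression (A) P = Wt is dimensionally incorrect.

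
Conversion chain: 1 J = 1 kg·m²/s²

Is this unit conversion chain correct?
The chain is correct (no errors).

Correct: Joule is defined as kg·m²/s²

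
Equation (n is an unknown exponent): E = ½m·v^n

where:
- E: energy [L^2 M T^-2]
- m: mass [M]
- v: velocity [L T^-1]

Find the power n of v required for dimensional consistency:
n = 2

E has dimensions [L^2 M T^-2]; v has dimensions [L T^-1].
The rest of the RHS has dimensions [M], so v^n must supply [L^2 T^-2].
With n = 2: ½m·v^2 has dimensions [L^2 M T^-2], matching the LHS ✓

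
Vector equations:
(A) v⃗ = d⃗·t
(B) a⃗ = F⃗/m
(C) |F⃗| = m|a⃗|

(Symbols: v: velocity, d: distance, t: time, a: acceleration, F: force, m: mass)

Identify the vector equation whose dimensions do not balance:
(A) v⃗ = d⃗·t

(A) v⃗ = d⃗·t: LHS [L T^-1], RHS [L T] ✗ — velocity is displacement per time; should be d⃗/t
(B) a⃗ = F⃗/m: LHS [L T^-2], RHS [L T^-2] ✓ — force (vector) divided by mass (scalar)
(C) |F⃗| = m|a⃗|: LHS [L M T^-2], RHS [L M T^-2] ✓ — magnitudes of vectors are scalars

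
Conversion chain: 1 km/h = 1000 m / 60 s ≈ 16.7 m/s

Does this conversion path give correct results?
The chain is incorrect (it contains an error).

Incorrect: 1 h = 3600 s, not 60 s (1 km/h ≈ 0.278 m/s)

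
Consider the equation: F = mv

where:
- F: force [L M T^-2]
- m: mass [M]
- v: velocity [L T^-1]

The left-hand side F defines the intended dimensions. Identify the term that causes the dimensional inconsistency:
The right-hand side term mv

F has dimensions [L M T^-2], but mv has dimensions [L M T^-1], so the term mv is dimensionally wrong for F.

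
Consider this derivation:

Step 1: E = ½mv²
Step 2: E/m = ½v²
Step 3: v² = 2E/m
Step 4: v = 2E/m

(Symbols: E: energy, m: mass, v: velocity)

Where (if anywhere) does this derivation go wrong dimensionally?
Step 4

Step 1: E = ½mv² → LHS [L^2 M T^-2], RHS [L^2 M T^-2] ✓
Step 2: E/m = ½v² → LHS [L^2 T^-2], RHS [L^2 T^-2] ✓
Step 3: v² = 2E/m → LHS [L^2 T^-2], RHS [L^2 T^-2] ✓
Step 4: v = 2E/m → LHS [L T^-1], RHS [L^2 T^-2] ✗

The first dimensional inconsistency appears in step 4: v = 2E/m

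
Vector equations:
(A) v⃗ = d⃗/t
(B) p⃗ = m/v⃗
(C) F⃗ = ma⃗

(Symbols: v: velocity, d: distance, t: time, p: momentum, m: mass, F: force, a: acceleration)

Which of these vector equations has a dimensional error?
(B) p⃗ = m/v⃗

(A) v⃗ = d⃗/t: LHS [L T^-1], RHS [L T^-1] ✓ — displacement (vector) divided by time (scalar)
(B) p⃗ = m/v⃗: LHS [L M T^-1], RHS [L^-1 M T] ✗ — momentum is mass times velocity; should be mv⃗ (and division by a vector is undefined)
(C) F⃗ = ma⃗: LHS [L M T^-2], RHS [L M T^-2] ✓ — Force and acceleration are vectors, mass is a scalar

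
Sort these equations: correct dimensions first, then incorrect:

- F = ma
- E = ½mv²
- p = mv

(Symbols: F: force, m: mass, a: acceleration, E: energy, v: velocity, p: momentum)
Dimensionally correct: F = ma, E = ½mv², p = mv
Dimensionally incorrect: none
Ordered (correct first, then incorrect): F = ma, E = ½mv², p = mv

- F = ma: LHS [L M T^-2], RHS [L M T^-2] → correct ✓
- E = ½mv²: LHS [L^2 M T^-2], RHS [L^2 M T^-2] → correct ✓
- p = mv: LHS [L M T^-1], RHS [L M T^-1] → correct ✓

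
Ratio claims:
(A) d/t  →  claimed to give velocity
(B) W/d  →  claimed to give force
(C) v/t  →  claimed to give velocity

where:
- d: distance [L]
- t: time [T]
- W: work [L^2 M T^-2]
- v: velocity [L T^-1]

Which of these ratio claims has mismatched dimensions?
(C) v/t does not give velocity

(A) d/t: [L T^-1] = velocity [L T^-1] ✓
(B) W/d: [L M T^-2] = force [L M T^-2] ✓
(C) v/t: [L T^-2] ≠ velocity [L T^-1] ✗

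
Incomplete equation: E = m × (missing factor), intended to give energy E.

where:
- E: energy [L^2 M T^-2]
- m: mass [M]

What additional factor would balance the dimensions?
v² (velocity squared), dimensions [L^2 T^-2]

E has dimensions [L^2 M T^-2] and m has dimensions [M].
The missing factor must have dimensions [L^2 M T^-2] / [M] = [L^2 T^-2], i.e. velocity squared (v²).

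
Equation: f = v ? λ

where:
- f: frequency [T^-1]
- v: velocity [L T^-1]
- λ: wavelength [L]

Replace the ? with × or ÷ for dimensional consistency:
division (÷): f = v ÷ λ

f [T^-1]; v [L T^-1]; λ [L].
v × λ → [L^2 T^-1] ✗
v ÷ λ → [T^-1] ✓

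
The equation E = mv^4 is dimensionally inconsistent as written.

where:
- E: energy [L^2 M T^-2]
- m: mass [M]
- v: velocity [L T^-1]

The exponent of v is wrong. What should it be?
The exponent of v should be 2: E = mv^2

The LHS E has dimensions [L^2 M T^-2]; v has dimensions [L T^-1].
As written, the RHS mv^4 (exponent 4 on v) has dimensions [L^4 M T^-4], which does not match.
With exponent 2, the RHS mv^2 has dimensions [L^2 M T^-2], matching the LHS.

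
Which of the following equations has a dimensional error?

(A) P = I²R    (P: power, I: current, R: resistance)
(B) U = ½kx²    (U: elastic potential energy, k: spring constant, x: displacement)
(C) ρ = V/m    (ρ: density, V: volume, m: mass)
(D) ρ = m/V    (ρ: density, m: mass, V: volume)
(C) ρ = V/m

The equation (C) ρ = V/m is dimensionally incorrect.

LHS (ρ): [L^-3 M]
RHS (V/m): [L^3 M^-1] ✗

The dimensions do not match. The other three equations balance.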